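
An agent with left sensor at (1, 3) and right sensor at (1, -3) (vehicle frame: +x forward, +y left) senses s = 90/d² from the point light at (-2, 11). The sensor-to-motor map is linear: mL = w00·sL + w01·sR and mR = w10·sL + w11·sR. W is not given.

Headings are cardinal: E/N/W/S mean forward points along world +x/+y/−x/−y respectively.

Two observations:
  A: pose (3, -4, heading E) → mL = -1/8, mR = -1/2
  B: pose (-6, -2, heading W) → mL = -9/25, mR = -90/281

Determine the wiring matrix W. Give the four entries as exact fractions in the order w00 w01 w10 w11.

obs A: pose=(3,-4,E) → sL=1/2, sR=1/4, mL=-1/8, mR=-1/2
obs B: pose=(-6,-2,W) → sL=90/281, sR=18/25, mL=-9/25, mR=-90/281
sensor matrix S = [[1/2, 1/4], [90/281, 18/25]]; det S = 3933/14050
solve [mL_A; mL_B] = S·[w00; w01] and [mR_A; mR_B] = S·[w10; w11]:
  w00 = 0, w01 = -1/2, w10 = -1, w11 = 0

0 -1/2 -1 0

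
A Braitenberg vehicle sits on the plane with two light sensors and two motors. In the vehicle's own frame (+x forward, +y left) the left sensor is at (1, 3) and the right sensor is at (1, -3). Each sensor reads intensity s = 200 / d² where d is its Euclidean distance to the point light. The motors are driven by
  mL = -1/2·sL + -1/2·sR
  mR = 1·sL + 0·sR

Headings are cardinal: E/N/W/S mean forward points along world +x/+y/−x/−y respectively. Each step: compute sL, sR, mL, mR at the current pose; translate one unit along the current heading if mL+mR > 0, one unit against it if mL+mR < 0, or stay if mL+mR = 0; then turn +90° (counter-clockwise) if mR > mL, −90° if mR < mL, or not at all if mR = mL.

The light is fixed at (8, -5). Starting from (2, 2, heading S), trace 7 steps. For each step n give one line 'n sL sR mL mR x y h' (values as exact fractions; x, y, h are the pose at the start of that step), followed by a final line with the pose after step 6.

n=0: pose=(2,2,S); sL=40/9, sR=200/117; mL=-40/13, mR=40/9; mL+mR=160/117 → advance +1; mR−mL=880/117 → turn +1·90°
n=1: pose=(2,1,E); sL=100/53, sR=100/17; mL=-3500/901, mR=100/53; mL+mR=-1800/901 → advance -1; mR−mL=5200/901 → turn +1·90°
n=2: pose=(1,1,N); sL=200/149, sR=40/13; mL=-4280/1937, mR=200/149; mL+mR=-1680/1937 → advance -1; mR−mL=6880/1937 → turn +1·90°
n=3: pose=(1,0,W); sL=50/17, sR=25/16; mL=-1225/544, mR=50/17; mL+mR=375/544 → advance +1; mR−mL=2825/544 → turn +1·90°
n=4: pose=(0,0,S); sL=200/41, sR=200/137; mL=-17800/5617, mR=200/41; mL+mR=9600/5617 → advance +1; mR−mL=45200/5617 → turn +1·90°
n=5: pose=(0,-1,E); sL=100/49, sR=4; mL=-148/49, mR=100/49; mL+mR=-48/49 → advance -1; mR−mL=248/49 → turn +1·90°
n=6: pose=(-1,-1,N); sL=200/169, sR=200/61; mL=-23000/10309, mR=200/169; mL+mR=-10800/10309 → advance -1; mR−mL=35200/10309 → turn +1·90°

0 40/9 200/117 -40/13 40/9 2 2 S
1 100/53 100/17 -3500/901 100/53 2 1 E
2 200/149 40/13 -4280/1937 200/149 1 1 N
3 50/17 25/16 -1225/544 50/17 1 0 W
4 200/41 200/137 -17800/5617 200/41 0 0 S
5 100/49 4 -148/49 100/49 0 -1 E
6 200/169 200/61 -23000/10309 200/169 -1 -1 N
final -1 -2 W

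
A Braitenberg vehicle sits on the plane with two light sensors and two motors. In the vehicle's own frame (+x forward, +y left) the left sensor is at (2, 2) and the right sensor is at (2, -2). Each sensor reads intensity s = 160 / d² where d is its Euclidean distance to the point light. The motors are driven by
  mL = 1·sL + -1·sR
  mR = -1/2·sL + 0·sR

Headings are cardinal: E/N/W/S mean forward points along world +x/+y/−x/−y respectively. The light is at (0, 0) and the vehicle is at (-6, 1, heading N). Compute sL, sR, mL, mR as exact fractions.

160/73 32/5 -1536/365 -80/73

left sensor world pos  = (-8, 3); dL² = 73
right sensor world pos = (-4, 3); dR² = 25
sL = 160/73 = 160/73
sR = 160/25 = 32/5
mL = 1·sL + -1·sR = -1536/365
mR = -1/2·sL + 0·sR = -80/73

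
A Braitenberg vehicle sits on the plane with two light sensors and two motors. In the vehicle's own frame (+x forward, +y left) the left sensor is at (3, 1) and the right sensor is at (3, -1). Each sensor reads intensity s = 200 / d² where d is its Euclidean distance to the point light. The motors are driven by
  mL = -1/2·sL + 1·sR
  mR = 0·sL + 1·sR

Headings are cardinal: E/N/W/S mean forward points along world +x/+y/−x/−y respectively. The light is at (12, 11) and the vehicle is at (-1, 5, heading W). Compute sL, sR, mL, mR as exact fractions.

40/61 200/281 6580/17141 200/281

left sensor world pos  = (-4, 4); dL² = 305
right sensor world pos = (-4, 6); dR² = 281
sL = 200/305 = 40/61
sR = 200/281 = 200/281
mL = -1/2·sL + 1·sR = 6580/17141
mR = 0·sL + 1·sR = 200/281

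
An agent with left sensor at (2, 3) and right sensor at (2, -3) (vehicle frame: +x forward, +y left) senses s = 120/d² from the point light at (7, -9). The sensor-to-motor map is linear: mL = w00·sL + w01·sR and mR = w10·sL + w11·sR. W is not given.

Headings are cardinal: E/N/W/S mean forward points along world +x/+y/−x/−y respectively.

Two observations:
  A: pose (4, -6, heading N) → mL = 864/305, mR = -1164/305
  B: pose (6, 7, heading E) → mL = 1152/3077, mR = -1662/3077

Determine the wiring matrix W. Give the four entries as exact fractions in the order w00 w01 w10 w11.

obs A: pose=(4,-6,N) → sL=120/61, sR=24/5, mL=864/305, mR=-1164/305
obs B: pose=(6,7,E) → sL=60/181, sR=12/17, mL=1152/3077, mR=-1662/3077
sensor matrix S = [[120/61, 24/5], [60/181, 12/17]]; det S = -38016/187697
solve [mL_A; mL_B] = S·[w00; w01] and [mR_A; mR_B] = S·[w10; w11]:
  w00 = -1, w01 = 1, w10 = 1/2, w11 = -1

-1 1 1/2 -1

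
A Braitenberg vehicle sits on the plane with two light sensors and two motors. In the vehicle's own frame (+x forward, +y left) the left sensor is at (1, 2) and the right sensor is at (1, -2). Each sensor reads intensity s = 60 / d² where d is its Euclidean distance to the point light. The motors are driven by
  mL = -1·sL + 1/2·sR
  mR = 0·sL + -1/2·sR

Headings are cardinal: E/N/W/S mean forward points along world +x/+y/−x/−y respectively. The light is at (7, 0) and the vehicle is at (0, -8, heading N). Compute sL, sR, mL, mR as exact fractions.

left sensor world pos  = (-2, -7); dL² = 130
right sensor world pos = (2, -7); dR² = 74
sL = 60/130 = 6/13
sR = 60/74 = 30/37
mL = -1·sL + 1/2·sR = -27/481
mR = 0·sL + -1/2·sR = -15/37

6/13 30/37 -27/481 -15/37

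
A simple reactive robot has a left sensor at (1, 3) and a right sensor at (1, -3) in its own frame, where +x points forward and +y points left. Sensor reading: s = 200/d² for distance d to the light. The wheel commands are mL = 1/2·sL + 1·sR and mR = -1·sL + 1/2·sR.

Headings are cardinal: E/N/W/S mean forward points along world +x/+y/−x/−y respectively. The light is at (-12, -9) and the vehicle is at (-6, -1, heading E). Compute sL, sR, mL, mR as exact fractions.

left sensor world pos  = (-5, 2); dL² = 170
right sensor world pos = (-5, -4); dR² = 74
sL = 200/170 = 20/17
sR = 200/74 = 100/37
mL = 1/2·sL + 1·sR = 2070/629
mR = -1·sL + 1/2·sR = 110/629

20/17 100/37 2070/629 110/629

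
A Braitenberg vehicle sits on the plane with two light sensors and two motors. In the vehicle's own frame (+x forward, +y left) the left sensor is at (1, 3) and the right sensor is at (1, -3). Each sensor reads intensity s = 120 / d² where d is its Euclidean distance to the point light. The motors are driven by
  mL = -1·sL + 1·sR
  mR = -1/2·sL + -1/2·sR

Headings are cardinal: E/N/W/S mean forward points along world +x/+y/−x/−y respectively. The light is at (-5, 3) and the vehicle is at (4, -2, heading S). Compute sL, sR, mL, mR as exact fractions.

2/3 5/3 1 -7/6

left sensor world pos  = (7, -3); dL² = 180
right sensor world pos = (1, -3); dR² = 72
sL = 120/180 = 2/3
sR = 120/72 = 5/3
mL = -1·sL + 1·sR = 1
mR = -1/2·sL + -1/2·sR = -7/6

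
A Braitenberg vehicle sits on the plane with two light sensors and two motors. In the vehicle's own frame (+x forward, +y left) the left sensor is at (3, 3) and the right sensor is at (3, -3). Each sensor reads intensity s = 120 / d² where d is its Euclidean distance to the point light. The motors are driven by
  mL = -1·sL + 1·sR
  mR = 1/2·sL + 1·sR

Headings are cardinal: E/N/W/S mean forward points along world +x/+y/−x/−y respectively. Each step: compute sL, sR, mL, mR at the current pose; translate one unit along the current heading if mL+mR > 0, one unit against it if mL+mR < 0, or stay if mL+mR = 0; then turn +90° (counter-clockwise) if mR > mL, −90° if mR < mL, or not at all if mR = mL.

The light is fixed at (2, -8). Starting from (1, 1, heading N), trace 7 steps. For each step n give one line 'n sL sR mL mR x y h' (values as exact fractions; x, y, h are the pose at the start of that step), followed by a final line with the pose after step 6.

0 3/4 30/37 9/148 351/296 1 1 N
1 24/13 24/37 -576/481 756/481 1 2 W
2 12/5 60/37 -144/185 522/185 0 2 S
3 24/29 120/37 2592/1073 3924/1073 0 1 E
4 3/4 30/37 9/148 351/296 1 1 N
5 24/13 24/37 -576/481 756/481 1 2 W
6 12/5 60/37 -144/185 522/185 0 2 S
final 0 1 E

n=0: pose=(1,1,N); sL=3/4, sR=30/37; mL=9/148, mR=351/296; mL+mR=369/296 → advance +1; mR−mL=9/8 → turn +1·90°
n=1: pose=(1,2,W); sL=24/13, sR=24/37; mL=-576/481, mR=756/481; mL+mR=180/481 → advance +1; mR−mL=36/13 → turn +1·90°
n=2: pose=(0,2,S); sL=12/5, sR=60/37; mL=-144/185, mR=522/185; mL+mR=378/185 → advance +1; mR−mL=18/5 → turn +1·90°
n=3: pose=(0,1,E); sL=24/29, sR=120/37; mL=2592/1073, mR=3924/1073; mL+mR=6516/1073 → advance +1; mR−mL=36/29 → turn +1·90°
n=4: pose=(1,1,N); sL=3/4, sR=30/37; mL=9/148, mR=351/296; mL+mR=369/296 → advance +1; mR−mL=9/8 → turn +1·90°
n=5: pose=(1,2,W); sL=24/13, sR=24/37; mL=-576/481, mR=756/481; mL+mR=180/481 → advance +1; mR−mL=36/13 → turn +1·90°
n=6: pose=(0,2,S); sL=12/5, sR=60/37; mL=-144/185, mR=522/185; mL+mR=378/185 → advance +1; mR−mL=18/5 → turn +1·90°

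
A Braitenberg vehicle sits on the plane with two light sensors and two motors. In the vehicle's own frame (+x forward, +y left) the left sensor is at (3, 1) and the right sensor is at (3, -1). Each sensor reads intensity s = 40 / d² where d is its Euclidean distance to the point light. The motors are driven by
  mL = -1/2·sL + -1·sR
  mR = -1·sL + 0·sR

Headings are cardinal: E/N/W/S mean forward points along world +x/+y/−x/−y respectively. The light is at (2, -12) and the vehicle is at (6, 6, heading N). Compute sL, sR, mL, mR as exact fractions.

4/45 20/233 -1366/10485 -4/45

left sensor world pos  = (5, 9); dL² = 450
right sensor world pos = (7, 9); dR² = 466
sL = 40/450 = 4/45
sR = 40/466 = 20/233
mL = -1/2·sL + -1·sR = -1366/10485
mR = -1·sL + 0·sR = -4/45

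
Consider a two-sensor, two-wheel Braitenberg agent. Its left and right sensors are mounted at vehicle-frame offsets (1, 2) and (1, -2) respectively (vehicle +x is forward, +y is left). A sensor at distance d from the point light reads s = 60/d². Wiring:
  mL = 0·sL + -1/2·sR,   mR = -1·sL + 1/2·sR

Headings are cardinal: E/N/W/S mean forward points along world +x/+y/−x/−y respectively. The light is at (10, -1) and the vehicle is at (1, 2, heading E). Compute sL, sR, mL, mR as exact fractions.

left sensor world pos  = (2, 4); dL² = 89
right sensor world pos = (2, 0); dR² = 65
sL = 60/89 = 60/89
sR = 60/65 = 12/13
mL = 0·sL + -1/2·sR = -6/13
mR = -1·sL + 1/2·sR = -246/1157

60/89 12/13 -6/13 -246/1157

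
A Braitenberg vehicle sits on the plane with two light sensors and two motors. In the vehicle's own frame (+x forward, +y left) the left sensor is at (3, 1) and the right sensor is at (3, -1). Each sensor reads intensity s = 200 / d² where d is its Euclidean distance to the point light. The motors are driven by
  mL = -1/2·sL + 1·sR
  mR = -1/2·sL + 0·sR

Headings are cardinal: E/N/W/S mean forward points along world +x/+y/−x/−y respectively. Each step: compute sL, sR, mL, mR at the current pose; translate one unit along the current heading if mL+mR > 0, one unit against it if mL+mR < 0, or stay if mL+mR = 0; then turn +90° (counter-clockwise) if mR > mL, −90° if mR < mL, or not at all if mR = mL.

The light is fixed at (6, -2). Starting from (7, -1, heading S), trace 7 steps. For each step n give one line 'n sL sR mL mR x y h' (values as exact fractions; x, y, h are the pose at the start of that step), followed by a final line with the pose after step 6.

0 25 50 75/2 -25/2 7 -1 S
1 40 40 20 -20 7 -2 W
2 200/9 200/13 500/117 -100/9 7 -2 N
3 25/2 10 15/4 -25/4 7 -3 E
4 200/17 200/17 100/17 -100/17 6 -3 S
5 200/13 200/9 1700/117 -100/13 6 -3 W
6 25 50 75/2 -25/2 5 -3 N
final 5 -2 E

n=0: pose=(7,-1,S); sL=25, sR=50; mL=75/2, mR=-25/2; mL+mR=25 → advance +1; mR−mL=-50 → turn -1·90°
n=1: pose=(7,-2,W); sL=40, sR=40; mL=20, mR=-20; mL+mR=0 → advance +0; mR−mL=-40 → turn -1·90°
n=2: pose=(7,-2,N); sL=200/9, sR=200/13; mL=500/117, mR=-100/9; mL+mR=-800/117 → advance -1; mR−mL=-200/13 → turn -1·90°
n=3: pose=(7,-3,E); sL=25/2, sR=10; mL=15/4, mR=-25/4; mL+mR=-5/2 → advance -1; mR−mL=-10 → turn -1·90°
n=4: pose=(6,-3,S); sL=200/17, sR=200/17; mL=100/17, mR=-100/17; mL+mR=0 → advance +0; mR−mL=-200/17 → turn -1·90°
n=5: pose=(6,-3,W); sL=200/13, sR=200/9; mL=1700/117, mR=-100/13; mL+mR=800/117 → advance +1; mR−mL=-200/9 → turn -1·90°
n=6: pose=(5,-3,N); sL=25, sR=50; mL=75/2, mR=-25/2; mL+mR=25 → advance +1; mR−mL=-50 → turn -1·90°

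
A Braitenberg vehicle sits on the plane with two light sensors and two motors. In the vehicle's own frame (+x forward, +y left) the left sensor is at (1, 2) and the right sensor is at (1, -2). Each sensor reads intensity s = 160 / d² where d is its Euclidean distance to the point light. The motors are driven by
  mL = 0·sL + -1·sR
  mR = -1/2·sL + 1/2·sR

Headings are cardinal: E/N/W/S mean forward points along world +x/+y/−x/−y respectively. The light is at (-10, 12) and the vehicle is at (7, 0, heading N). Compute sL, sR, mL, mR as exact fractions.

left sensor world pos  = (5, 1); dL² = 346
right sensor world pos = (9, 1); dR² = 482
sL = 160/346 = 80/173
sR = 160/482 = 80/241
mL = 0·sL + -1·sR = -80/241
mR = -1/2·sL + 1/2·sR = -2720/41693

80/173 80/241 -80/241 -2720/41693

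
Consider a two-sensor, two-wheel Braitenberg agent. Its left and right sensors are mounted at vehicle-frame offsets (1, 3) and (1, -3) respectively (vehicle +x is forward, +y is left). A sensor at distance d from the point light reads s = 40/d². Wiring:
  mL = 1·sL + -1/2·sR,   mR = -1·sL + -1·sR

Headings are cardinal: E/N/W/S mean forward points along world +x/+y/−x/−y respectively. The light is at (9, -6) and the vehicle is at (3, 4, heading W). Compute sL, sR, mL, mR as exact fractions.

left sensor world pos  = (2, 1); dL² = 98
right sensor world pos = (2, 7); dR² = 218
sL = 40/98 = 20/49
sR = 40/218 = 20/109
mL = 1·sL + -1/2·sR = 1690/5341
mR = -1·sL + -1·sR = -3160/5341

20/49 20/109 1690/5341 -3160/5341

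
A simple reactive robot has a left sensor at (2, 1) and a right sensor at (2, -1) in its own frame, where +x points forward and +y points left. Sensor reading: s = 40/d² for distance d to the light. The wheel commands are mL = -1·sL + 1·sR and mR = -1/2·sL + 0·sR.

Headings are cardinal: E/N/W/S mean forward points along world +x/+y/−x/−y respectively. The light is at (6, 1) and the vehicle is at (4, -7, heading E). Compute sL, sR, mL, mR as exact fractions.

left sensor world pos  = (6, -6); dL² = 49
right sensor world pos = (6, -8); dR² = 81
sL = 40/49 = 40/49
sR = 40/81 = 40/81
mL = -1·sL + 1·sR = -1280/3969
mR = -1/2·sL + 0·sR = -20/49

40/49 40/81 -1280/3969 -20/49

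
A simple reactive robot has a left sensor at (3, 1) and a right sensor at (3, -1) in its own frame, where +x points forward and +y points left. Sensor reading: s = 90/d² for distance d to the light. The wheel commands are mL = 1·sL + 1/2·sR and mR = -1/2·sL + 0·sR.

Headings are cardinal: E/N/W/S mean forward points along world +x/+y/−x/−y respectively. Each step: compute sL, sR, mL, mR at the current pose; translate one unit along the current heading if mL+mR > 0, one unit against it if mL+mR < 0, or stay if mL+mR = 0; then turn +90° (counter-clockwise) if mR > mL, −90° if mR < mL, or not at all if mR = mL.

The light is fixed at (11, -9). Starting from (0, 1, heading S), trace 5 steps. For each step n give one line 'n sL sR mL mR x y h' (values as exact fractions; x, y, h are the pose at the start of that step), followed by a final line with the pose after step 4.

0 90/149 90/193 24075/28757 -45/149 0 1 S
1 9/26 45/148 1917/3848 -9/52 0 0 W
2 90/313 18/53 7587/16589 -45/313 -1 0 N
3 45/101 5/9 1315/1818 -45/202 -1 1 E
4 90/149 90/193 24075/28757 -45/149 0 1 S
final 0 0 W

n=0: pose=(0,1,S); sL=90/149, sR=90/193; mL=24075/28757, mR=-45/149; mL+mR=15390/28757 → advance +1; mR−mL=-32760/28757 → turn -1·90°
n=1: pose=(0,0,W); sL=9/26, sR=45/148; mL=1917/3848, mR=-9/52; mL+mR=1251/3848 → advance +1; mR−mL=-2583/3848 → turn -1·90°
n=2: pose=(-1,0,N); sL=90/313, sR=18/53; mL=7587/16589, mR=-45/313; mL+mR=5202/16589 → advance +1; mR−mL=-9972/16589 → turn -1·90°
n=3: pose=(-1,1,E); sL=45/101, sR=5/9; mL=1315/1818, mR=-45/202; mL+mR=455/909 → advance +1; mR−mL=-860/909 → turn -1·90°
n=4: pose=(0,1,S); sL=90/149, sR=90/193; mL=24075/28757, mR=-45/149; mL+mR=15390/28757 → advance +1; mR−mL=-32760/28757 → turn -1·90°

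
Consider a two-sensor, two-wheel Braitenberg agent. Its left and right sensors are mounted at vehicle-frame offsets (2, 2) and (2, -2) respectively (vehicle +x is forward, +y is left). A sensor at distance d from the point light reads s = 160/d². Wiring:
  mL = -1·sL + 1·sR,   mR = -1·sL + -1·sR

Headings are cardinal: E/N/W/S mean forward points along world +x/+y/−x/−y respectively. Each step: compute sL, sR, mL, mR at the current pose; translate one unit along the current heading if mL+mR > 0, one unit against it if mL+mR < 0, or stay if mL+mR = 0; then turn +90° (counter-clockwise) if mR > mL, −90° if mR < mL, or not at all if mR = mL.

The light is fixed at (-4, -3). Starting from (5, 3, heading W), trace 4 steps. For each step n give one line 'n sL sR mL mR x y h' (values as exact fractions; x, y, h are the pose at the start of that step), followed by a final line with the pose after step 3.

n=0: pose=(5,3,W); sL=32/13, sR=160/113; mL=-1536/1469, mR=-5696/1469; mL+mR=-64/13 → advance -1; mR−mL=-320/113 → turn -1·90°
n=1: pose=(6,3,N); sL=5/4, sR=10/13; mL=-25/52, mR=-105/52; mL+mR=-5/2 → advance -1; mR−mL=-20/13 → turn -1·90°
n=2: pose=(6,2,E); sL=160/193, sR=160/153; mL=6400/29529, mR=-55360/29529; mL+mR=-320/193 → advance -1; mR−mL=-320/153 → turn -1·90°
n=3: pose=(5,2,S); sL=16/13, sR=80/29; mL=576/377, mR=-1504/377; mL+mR=-32/13 → advance -1; mR−mL=-160/29 → turn -1·90°

0 32/13 160/113 -1536/1469 -5696/1469 5 3 W
1 5/4 10/13 -25/52 -105/52 6 3 N
2 160/193 160/153 6400/29529 -55360/29529 6 2 E
3 16/13 80/29 576/377 -1504/377 5 2 S
final 5 3 W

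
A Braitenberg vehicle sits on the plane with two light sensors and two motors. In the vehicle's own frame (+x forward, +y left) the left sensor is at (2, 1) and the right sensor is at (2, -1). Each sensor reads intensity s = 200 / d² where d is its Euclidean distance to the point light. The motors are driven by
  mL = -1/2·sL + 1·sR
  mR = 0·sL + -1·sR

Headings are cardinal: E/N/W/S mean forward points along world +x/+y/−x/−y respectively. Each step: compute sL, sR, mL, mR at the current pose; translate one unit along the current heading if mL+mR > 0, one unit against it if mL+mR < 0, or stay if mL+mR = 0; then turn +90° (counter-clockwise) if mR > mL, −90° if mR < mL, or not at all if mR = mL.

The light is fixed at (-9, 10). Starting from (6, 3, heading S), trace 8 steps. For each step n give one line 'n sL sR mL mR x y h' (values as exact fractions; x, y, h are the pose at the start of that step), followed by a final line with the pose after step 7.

n=0: pose=(6,3,S); sL=200/337, sR=200/277; mL=39700/93349, mR=-200/277; mL+mR=-100/337 → advance -1; mR−mL=-107100/93349 → turn -1·90°
n=1: pose=(6,4,W); sL=100/109, sR=100/97; mL=6050/10573, mR=-100/97; mL+mR=-50/109 → advance -1; mR−mL=-16950/10573 → turn -1·90°
n=2: pose=(7,4,N); sL=200/241, sR=40/61; mL=3540/14701, mR=-40/61; mL+mR=-100/241 → advance -1; mR−mL=-13180/14701 → turn -1·90°
n=3: pose=(7,3,E); sL=5/9, sR=50/97; mL=415/1746, mR=-50/97; mL+mR=-5/18 → advance -1; mR−mL=-1315/1746 → turn -1·90°
n=4: pose=(6,3,S); sL=200/337, sR=200/277; mL=39700/93349, mR=-200/277; mL+mR=-100/337 → advance -1; mR−mL=-107100/93349 → turn -1·90°
n=5: pose=(6,4,W); sL=100/109, sR=100/97; mL=6050/10573, mR=-100/97; mL+mR=-50/109 → advance -1; mR−mL=-16950/10573 → turn -1·90°
n=6: pose=(7,4,N); sL=200/241, sR=40/61; mL=3540/14701, mR=-40/61; mL+mR=-100/241 → advance -1; mR−mL=-13180/14701 → turn -1·90°
n=7: pose=(7,3,E); sL=5/9, sR=50/97; mL=415/1746, mR=-50/97; mL+mR=-5/18 → advance -1; mR−mL=-1315/1746 → turn -1·90°

0 200/337 200/277 39700/93349 -200/277 6 3 S
1 100/109 100/97 6050/10573 -100/97 6 4 W
2 200/241 40/61 3540/14701 -40/61 7 4 N
3 5/9 50/97 415/1746 -50/97 7 3 E
4 200/337 200/277 39700/93349 -200/277 6 3 S
5 100/109 100/97 6050/10573 -100/97 6 4 W
6 200/241 40/61 3540/14701 -40/61 7 4 N
7 5/9 50/97 415/1746 -50/97 7 3 E
final 6 3 S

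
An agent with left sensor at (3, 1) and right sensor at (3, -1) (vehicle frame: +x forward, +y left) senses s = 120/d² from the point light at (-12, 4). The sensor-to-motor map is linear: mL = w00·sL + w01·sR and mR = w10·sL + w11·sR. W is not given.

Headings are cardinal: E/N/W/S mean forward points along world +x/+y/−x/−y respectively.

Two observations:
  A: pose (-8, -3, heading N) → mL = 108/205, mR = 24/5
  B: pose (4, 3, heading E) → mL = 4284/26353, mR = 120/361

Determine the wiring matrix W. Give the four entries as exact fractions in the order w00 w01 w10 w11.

-1/2 1 1 0

obs A: pose=(-8,-3,N) → sL=24/5, sR=120/41, mL=108/205, mR=24/5
obs B: pose=(4,3,E) → sL=120/361, sR=24/73, mL=4284/26353, mR=120/361
sensor matrix S = [[24/5, 120/41], [120/361, 24/73]]; det S = 3269376/5402365
solve [mL_A; mL_B] = S·[w00; w01] and [mR_A; mR_B] = S·[w10; w11]:
  w00 = -1/2, w01 = 1, w10 = 1, w11 = 0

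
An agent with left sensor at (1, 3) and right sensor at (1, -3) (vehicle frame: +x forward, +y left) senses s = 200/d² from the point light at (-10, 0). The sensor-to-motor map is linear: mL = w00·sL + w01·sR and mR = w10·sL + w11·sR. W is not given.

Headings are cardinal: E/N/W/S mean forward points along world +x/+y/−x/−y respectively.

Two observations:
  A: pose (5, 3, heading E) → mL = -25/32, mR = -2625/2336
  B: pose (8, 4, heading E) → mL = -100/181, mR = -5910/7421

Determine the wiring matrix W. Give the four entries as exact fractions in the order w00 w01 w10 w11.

obs A: pose=(5,3,E) → sL=50/73, sR=25/32, mL=-25/32, mR=-2625/2336
obs B: pose=(8,4,E) → sL=20/41, sR=100/181, mL=-100/181, mR=-5910/7421
sensor matrix S = [[50/73, 25/32], [20/41, 100/181]]; det S = -11625/4333864
solve [mL_A; mL_B] = S·[w00; w01] and [mR_A; mR_B] = S·[w10; w11]:
  w00 = 0, w01 = -1, w10 = -1/2, w11 = -1

0 -1 -1/2 -1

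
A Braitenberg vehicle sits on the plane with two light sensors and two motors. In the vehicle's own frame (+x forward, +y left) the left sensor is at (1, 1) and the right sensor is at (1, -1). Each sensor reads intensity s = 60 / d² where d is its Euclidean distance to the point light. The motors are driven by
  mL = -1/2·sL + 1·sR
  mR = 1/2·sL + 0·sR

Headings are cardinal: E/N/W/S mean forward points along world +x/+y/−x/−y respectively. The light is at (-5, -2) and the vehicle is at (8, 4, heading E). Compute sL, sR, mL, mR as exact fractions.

12/49 60/221 1614/10829 6/49

left sensor world pos  = (9, 5); dL² = 245
right sensor world pos = (9, 3); dR² = 221
sL = 60/245 = 12/49
sR = 60/221 = 60/221
mL = -1/2·sL + 1·sR = 1614/10829
mR = 1/2·sL + 0·sR = 6/49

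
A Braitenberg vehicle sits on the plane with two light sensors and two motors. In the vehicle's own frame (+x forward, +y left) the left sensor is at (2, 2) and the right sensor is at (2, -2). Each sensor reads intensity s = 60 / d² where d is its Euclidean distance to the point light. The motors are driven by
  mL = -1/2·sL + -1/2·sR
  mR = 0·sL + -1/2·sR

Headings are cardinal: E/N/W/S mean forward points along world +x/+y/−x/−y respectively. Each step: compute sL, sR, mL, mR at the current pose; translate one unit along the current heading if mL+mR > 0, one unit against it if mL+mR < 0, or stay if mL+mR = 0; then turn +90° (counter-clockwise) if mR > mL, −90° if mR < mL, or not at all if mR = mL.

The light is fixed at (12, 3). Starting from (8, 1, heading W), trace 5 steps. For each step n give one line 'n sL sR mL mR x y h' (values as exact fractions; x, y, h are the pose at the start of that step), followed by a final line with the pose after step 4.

n=0: pose=(8,1,W); sL=15/13, sR=5/3; mL=-55/39, mR=-5/6; mL+mR=-175/78 → advance -1; mR−mL=15/26 → turn +1·90°
n=1: pose=(9,1,S); sL=60/17, sR=60/41; mL=-1740/697, mR=-30/41; mL+mR=-2250/697 → advance -1; mR−mL=30/17 → turn +1·90°
n=2: pose=(9,2,E); sL=30, sR=6; mL=-18, mR=-3; mL+mR=-21 → advance -1; mR−mL=15 → turn +1·90°
n=3: pose=(8,2,N); sL=60/37, sR=12; mL=-252/37, mR=-6; mL+mR=-474/37 → advance -1; mR−mL=30/37 → turn +1·90°
n=4: pose=(8,1,W); sL=15/13, sR=5/3; mL=-55/39, mR=-5/6; mL+mR=-175/78 → advance -1; mR−mL=15/26 → turn +1·90°

0 15/13 5/3 -55/39 -5/6 8 1 W
1 60/17 60/41 -1740/697 -30/41 9 1 S
2 30 6 -18 -3 9 2 E
3 60/37 12 -252/37 -6 8 2 N
4 15/13 5/3 -55/39 -5/6 8 1 W
final 9 1 S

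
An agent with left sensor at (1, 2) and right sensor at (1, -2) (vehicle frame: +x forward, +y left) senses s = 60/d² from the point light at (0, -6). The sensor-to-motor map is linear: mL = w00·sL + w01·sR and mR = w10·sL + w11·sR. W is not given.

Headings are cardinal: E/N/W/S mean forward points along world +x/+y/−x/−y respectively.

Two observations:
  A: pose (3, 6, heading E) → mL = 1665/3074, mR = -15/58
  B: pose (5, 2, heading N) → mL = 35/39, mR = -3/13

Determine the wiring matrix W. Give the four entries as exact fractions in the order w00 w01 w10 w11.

1 1/2 0 -1/2

obs A: pose=(3,6,E) → sL=15/53, sR=15/29, mL=1665/3074, mR=-15/58
obs B: pose=(5,2,N) → sL=2/3, sR=6/13, mL=35/39, mR=-3/13
sensor matrix S = [[15/53, 15/29], [2/3, 6/13]]; det S = -4280/19981
solve [mL_A; mL_B] = S·[w00; w01] and [mR_A; mR_B] = S·[w10; w11]:
  w00 = 1, w01 = 1/2, w10 = 0, w11 = -1/2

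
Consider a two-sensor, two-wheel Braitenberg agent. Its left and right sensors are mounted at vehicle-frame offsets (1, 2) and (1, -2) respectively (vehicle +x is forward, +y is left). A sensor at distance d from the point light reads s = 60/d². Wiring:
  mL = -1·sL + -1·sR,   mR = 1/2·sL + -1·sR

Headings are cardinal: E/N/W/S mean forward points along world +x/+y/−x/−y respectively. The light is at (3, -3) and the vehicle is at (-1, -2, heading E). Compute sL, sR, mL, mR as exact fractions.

left sensor world pos  = (0, 0); dL² = 18
right sensor world pos = (0, -4); dR² = 10
sL = 60/18 = 10/3
sR = 60/10 = 6
mL = -1·sL + -1·sR = -28/3
mR = 1/2·sL + -1·sR = -13/3

10/3 6 -28/3 -13/3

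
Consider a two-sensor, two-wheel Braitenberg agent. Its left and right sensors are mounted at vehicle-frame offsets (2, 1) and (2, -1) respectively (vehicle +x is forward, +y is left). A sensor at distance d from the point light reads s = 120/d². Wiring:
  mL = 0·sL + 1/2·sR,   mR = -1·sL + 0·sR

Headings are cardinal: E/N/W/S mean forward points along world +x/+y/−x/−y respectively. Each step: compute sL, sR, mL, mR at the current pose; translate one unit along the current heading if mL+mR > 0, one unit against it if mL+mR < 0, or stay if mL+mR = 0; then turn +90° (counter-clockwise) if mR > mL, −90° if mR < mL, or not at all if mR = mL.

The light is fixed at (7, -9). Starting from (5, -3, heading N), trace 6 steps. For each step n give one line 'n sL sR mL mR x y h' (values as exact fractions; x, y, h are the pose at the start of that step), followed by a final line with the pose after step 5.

n=0: pose=(5,-3,N); sL=120/73, sR=24/13; mL=12/13, mR=-120/73; mL+mR=-684/949 → advance -1; mR−mL=-2436/949 → turn -1·90°
n=1: pose=(5,-4,E); sL=10/3, sR=15/2; mL=15/4, mR=-10/3; mL+mR=5/12 → advance +1; mR−mL=-85/12 → turn -1·90°
n=2: pose=(6,-4,S); sL=40/3, sR=120/13; mL=60/13, mR=-40/3; mL+mR=-340/39 → advance -1; mR−mL=-700/39 → turn -1·90°
n=3: pose=(6,-3,W); sL=60/17, sR=60/29; mL=30/29, mR=-60/17; mL+mR=-1230/493 → advance -1; mR−mL=-2250/493 → turn -1·90°
n=4: pose=(7,-3,N); sL=24/13, sR=24/13; mL=12/13, mR=-24/13; mL+mR=-12/13 → advance -1; mR−mL=-36/13 → turn -1·90°
n=5: pose=(7,-4,E); sL=3, sR=6; mL=3, mR=-3; mL+mR=0 → advance +0; mR−mL=-6 → turn -1·90°

0 120/73 24/13 12/13 -120/73 5 -3 N
1 10/3 15/2 15/4 -10/3 5 -4 E
2 40/3 120/13 60/13 -40/3 6 -4 S
3 60/17 60/29 30/29 -60/17 6 -3 W
4 24/13 24/13 12/13 -24/13 7 -3 N
5 3 6 3 -3 7 -4 E
final 7 -4 S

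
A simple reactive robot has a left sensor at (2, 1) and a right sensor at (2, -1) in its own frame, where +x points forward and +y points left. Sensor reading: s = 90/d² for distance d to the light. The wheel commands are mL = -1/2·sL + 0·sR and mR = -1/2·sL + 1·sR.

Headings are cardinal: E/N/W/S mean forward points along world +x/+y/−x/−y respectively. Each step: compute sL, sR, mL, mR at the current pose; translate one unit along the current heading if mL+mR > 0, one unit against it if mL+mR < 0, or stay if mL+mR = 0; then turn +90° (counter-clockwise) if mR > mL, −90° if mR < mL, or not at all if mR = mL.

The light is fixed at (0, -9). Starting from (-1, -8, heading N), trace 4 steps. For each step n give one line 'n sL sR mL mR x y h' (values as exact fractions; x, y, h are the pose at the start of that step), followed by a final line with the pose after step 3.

0 90/13 10 -45/13 85/13 -1 -8 N
1 9 5 -9/2 1/2 -1 -7 W
2 90 90 -45 45 0 -7 S
3 90/13 18 -45/13 189/13 0 -7 E
final 1 -7 N

n=0: pose=(-1,-8,N); sL=90/13, sR=10; mL=-45/13, mR=85/13; mL+mR=40/13 → advance +1; mR−mL=10 → turn +1·90°
n=1: pose=(-1,-7,W); sL=9, sR=5; mL=-9/2, mR=1/2; mL+mR=-4 → advance -1; mR−mL=5 → turn +1·90°
n=2: pose=(0,-7,S); sL=90, sR=90; mL=-45, mR=45; mL+mR=0 → advance +0; mR−mL=90 → turn +1·90°
n=3: pose=(0,-7,E); sL=90/13, sR=18; mL=-45/13, mR=189/13; mL+mR=144/13 → advance +1; mR−mL=18 → turn +1·90°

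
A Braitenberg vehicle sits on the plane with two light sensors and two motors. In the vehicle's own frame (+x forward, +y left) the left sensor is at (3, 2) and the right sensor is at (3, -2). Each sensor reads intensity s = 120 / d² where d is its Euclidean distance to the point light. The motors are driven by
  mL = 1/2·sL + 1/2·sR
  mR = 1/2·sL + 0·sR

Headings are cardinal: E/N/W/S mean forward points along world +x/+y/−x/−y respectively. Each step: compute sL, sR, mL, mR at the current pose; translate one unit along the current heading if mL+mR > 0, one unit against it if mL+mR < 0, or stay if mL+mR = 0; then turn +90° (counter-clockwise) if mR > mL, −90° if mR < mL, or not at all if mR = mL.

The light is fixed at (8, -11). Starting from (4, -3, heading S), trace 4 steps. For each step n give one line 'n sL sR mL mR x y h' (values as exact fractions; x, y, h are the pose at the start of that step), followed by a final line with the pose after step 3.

n=0: pose=(4,-3,S); sL=120/29, sR=120/61; mL=5400/1769, mR=60/29; mL+mR=9060/1769 → advance +1; mR−mL=-60/61 → turn -1·90°
n=1: pose=(4,-4,W); sL=60/37, sR=12/13; mL=612/481, mR=30/37; mL+mR=1002/481 → advance +1; mR−mL=-6/13 → turn -1·90°
n=2: pose=(3,-4,N); sL=120/149, sR=120/109; mL=15480/16241, mR=60/149; mL+mR=22020/16241 → advance +1; mR−mL=-60/109 → turn -1·90°
n=3: pose=(3,-3,E); sL=15/13, sR=3; mL=27/13, mR=15/26; mL+mR=69/26 → advance +1; mR−mL=-3/2 → turn -1·90°

0 120/29 120/61 5400/1769 60/29 4 -3 S
1 60/37 12/13 612/481 30/37 4 -4 W
2 120/149 120/109 15480/16241 60/149 3 -4 N
3 15/13 3 27/13 15/26 3 -3 E
final 4 -3 S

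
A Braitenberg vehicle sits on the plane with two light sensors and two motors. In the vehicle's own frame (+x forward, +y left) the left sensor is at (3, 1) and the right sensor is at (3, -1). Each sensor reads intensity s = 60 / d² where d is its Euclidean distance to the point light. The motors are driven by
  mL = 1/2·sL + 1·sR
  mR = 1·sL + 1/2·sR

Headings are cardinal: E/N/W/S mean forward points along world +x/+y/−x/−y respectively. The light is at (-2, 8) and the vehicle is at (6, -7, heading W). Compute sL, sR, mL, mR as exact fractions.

left sensor world pos  = (3, -8); dL² = 281
right sensor world pos = (3, -6); dR² = 221
sL = 60/281 = 60/281
sR = 60/221 = 60/221
mL = 1/2·sL + 1·sR = 23490/62101
mR = 1·sL + 1/2·sR = 21690/62101

60/281 60/221 23490/62101 21690/62101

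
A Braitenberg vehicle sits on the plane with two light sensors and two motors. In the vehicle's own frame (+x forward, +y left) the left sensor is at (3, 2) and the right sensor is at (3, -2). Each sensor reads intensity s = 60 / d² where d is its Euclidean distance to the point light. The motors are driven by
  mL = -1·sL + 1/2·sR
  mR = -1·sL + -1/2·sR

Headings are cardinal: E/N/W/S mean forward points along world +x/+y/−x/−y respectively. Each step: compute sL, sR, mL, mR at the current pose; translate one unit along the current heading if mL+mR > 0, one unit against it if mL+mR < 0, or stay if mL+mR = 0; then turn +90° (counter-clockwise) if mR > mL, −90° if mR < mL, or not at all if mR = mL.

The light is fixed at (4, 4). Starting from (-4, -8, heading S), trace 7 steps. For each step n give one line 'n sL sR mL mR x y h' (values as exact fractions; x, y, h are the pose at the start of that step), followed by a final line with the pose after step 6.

0 20/87 12/65 -778/5655 -1822/5655 -4 -8 S
1 6/29 30/101 -171/2929 -1041/2929 -4 -7 W
2 12/29 60/89 -198/2581 -1938/2581 -3 -7 N
3 15/29 15/53 -1155/3074 -2025/3074 -3 -8 E
4 20/87 12/65 -778/5655 -1822/5655 -4 -8 S
5 6/29 30/101 -171/2929 -1041/2929 -4 -7 W
6 12/29 60/89 -198/2581 -1938/2581 -3 -7 N
final -3 -8 E

n=0: pose=(-4,-8,S); sL=20/87, sR=12/65; mL=-778/5655, mR=-1822/5655; mL+mR=-40/87 → advance -1; mR−mL=-12/65 → turn -1·90°
n=1: pose=(-4,-7,W); sL=6/29, sR=30/101; mL=-171/2929, mR=-1041/2929; mL+mR=-12/29 → advance -1; mR−mL=-30/101 → turn -1·90°
n=2: pose=(-3,-7,N); sL=12/29, sR=60/89; mL=-198/2581, mR=-1938/2581; mL+mR=-24/29 → advance -1; mR−mL=-60/89 → turn -1·90°
n=3: pose=(-3,-8,E); sL=15/29, sR=15/53; mL=-1155/3074, mR=-2025/3074; mL+mR=-30/29 → advance -1; mR−mL=-15/53 → turn -1·90°
n=4: pose=(-4,-8,S); sL=20/87, sR=12/65; mL=-778/5655, mR=-1822/5655; mL+mR=-40/87 → advance -1; mR−mL=-12/65 → turn -1·90°
n=5: pose=(-4,-7,W); sL=6/29, sR=30/101; mL=-171/2929, mR=-1041/2929; mL+mR=-12/29 → advance -1; mR−mL=-30/101 → turn -1·90°
n=6: pose=(-3,-7,N); sL=12/29, sR=60/89; mL=-198/2581, mR=-1938/2581; mL+mR=-24/29 → advance -1; mR−mL=-60/89 → turn -1·90°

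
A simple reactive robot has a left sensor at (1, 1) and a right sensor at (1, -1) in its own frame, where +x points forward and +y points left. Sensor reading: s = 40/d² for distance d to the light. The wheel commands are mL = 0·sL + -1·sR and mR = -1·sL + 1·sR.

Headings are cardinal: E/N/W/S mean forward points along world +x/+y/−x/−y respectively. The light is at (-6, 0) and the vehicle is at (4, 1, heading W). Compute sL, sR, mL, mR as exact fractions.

left sensor world pos  = (3, 0); dL² = 81
right sensor world pos = (3, 2); dR² = 85
sL = 40/81 = 40/81
sR = 40/85 = 8/17
mL = 0·sL + -1·sR = -8/17
mR = -1·sL + 1·sR = -32/1377

40/81 8/17 -8/17 -32/1377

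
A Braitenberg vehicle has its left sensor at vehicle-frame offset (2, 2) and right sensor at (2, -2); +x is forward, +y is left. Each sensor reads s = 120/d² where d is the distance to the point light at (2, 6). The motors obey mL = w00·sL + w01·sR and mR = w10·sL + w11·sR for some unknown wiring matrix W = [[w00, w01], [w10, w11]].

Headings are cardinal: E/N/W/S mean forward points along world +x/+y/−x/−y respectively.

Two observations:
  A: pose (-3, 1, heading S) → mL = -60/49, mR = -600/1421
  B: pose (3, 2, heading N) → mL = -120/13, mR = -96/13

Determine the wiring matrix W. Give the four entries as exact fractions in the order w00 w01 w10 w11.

0 -1 -1/2 1/2

obs A: pose=(-3,1,S) → sL=60/29, sR=60/49, mL=-60/49, mR=-600/1421
obs B: pose=(3,2,N) → sL=24, sR=120/13, mL=-120/13, mR=-96/13
sensor matrix S = [[60/29, 60/49], [24, 120/13]]; det S = -190080/18473
solve [mL_A; mL_B] = S·[w00; w01] and [mR_A; mR_B] = S·[w10; w11]:
  w00 = 0, w01 = -1, w10 = -1/2, w11 = 1/2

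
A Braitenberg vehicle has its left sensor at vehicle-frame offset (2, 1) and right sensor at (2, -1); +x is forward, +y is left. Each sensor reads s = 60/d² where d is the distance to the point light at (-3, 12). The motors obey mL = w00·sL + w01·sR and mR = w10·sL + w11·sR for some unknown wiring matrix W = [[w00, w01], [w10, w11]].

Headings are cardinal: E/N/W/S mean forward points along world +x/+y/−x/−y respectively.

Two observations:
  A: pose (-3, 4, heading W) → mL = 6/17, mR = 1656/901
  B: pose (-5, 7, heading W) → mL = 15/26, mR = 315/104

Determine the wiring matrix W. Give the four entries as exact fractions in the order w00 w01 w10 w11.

obs A: pose=(-3,4,W) → sL=12/17, sR=60/53, mL=6/17, mR=1656/901
obs B: pose=(-5,7,W) → sL=15/13, sR=15/8, mL=15/26, mR=315/104
sensor matrix S = [[12/17, 60/53], [15/13, 15/8]]; det S = 405/23426
solve [mL_A; mL_B] = S·[w00; w01] and [mR_A; mR_B] = S·[w10; w11]:
  w00 = 1/2, w01 = 0, w10 = 1, w11 = 1

1/2 0 1 1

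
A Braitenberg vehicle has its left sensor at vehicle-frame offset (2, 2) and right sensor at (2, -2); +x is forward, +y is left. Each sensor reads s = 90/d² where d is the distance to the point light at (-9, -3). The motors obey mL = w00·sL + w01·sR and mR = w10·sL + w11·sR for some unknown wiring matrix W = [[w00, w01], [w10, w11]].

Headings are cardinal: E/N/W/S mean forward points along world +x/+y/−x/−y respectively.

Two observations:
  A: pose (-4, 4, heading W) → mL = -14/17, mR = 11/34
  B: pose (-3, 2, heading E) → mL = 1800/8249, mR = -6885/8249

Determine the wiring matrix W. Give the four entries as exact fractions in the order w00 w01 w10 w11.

-1/2 1/2 1/2 -1

obs A: pose=(-4,4,W) → sL=45/17, sR=1, mL=-14/17, mR=11/34
obs B: pose=(-3,2,E) → sL=90/113, sR=90/73, mL=1800/8249, mR=-6885/8249
sensor matrix S = [[45/17, 1], [90/113, 90/73]]; det S = 345960/140233
solve [mL_A; mL_B] = S·[w00; w01] and [mR_A; mR_B] = S·[w10; w11]:
  w00 = -1/2, w01 = 1/2, w10 = 1/2, w11 = -1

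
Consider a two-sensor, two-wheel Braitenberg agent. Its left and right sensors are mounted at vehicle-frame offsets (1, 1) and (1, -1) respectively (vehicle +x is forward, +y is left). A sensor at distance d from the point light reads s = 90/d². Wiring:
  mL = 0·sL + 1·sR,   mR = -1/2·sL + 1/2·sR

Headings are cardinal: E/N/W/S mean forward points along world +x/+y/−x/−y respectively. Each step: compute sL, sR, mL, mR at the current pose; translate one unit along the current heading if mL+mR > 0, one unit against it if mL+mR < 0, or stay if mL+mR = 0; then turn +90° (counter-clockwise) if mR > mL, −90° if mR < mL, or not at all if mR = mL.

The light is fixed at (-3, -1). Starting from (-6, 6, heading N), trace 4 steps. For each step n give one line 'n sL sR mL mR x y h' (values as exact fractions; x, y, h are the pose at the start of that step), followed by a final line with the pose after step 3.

n=0: pose=(-6,6,N); sL=9/8, sR=45/34; mL=45/34, mR=27/272; mL+mR=387/272 → advance +1; mR−mL=-333/272 → turn -1·90°
n=1: pose=(-6,7,E); sL=18/17, sR=90/53; mL=90/53, mR=288/901; mL+mR=1818/901 → advance +1; mR−mL=-1242/901 → turn -1·90°
n=2: pose=(-5,7,S); sL=9/5, sR=45/29; mL=45/29, mR=-18/145; mL+mR=207/145 → advance +1; mR−mL=-243/145 → turn -1·90°
n=3: pose=(-5,6,W); sL=2, sR=90/73; mL=90/73, mR=-28/73; mL+mR=62/73 → advance +1; mR−mL=-118/73 → turn -1·90°

0 9/8 45/34 45/34 27/272 -6 6 N
1 18/17 90/53 90/53 288/901 -6 7 E
2 9/5 45/29 45/29 -18/145 -5 7 S
3 2 90/73 90/73 -28/73 -5 6 W
final -6 6 N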